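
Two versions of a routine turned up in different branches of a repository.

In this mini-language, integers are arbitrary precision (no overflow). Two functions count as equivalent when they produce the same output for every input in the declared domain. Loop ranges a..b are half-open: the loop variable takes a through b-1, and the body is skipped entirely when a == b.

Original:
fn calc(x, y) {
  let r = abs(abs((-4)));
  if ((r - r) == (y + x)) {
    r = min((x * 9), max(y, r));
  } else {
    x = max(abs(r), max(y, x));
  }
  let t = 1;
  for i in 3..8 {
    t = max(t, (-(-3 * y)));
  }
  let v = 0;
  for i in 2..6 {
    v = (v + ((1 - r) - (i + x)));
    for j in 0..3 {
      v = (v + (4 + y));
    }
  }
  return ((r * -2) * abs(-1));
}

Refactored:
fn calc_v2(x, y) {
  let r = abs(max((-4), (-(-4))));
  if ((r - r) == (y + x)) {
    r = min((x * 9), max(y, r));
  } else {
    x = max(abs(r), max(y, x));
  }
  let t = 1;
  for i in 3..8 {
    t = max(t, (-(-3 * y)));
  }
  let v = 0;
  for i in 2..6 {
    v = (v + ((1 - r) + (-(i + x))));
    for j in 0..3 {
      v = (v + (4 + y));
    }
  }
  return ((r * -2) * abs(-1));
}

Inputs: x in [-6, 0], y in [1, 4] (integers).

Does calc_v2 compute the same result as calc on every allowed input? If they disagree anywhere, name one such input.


The two are interchangeable: constant usage differs, and arithmetic usage differs, and min/max/abs usage differs, and every declared input agrees.
One worked example (x=-4, y=4) — calc: r becomes 4; next ((r - r) == (y + x)) evaluates to true; next r becomes -36; next t becomes 1; next at i=3:; next t becomes 12; next at i=4:; next t becomes 12; next at i=5:; next t becomes 12; next at i=6:; next t becomes 12; next at i=7:; next t becomes 12; next v becomes 0; next at i=2:; next v becomes 39; next at j=0:; next v becomes 47; next at j=1:; next v becomes 55; next at j=2:; next v becomes 63; next at i=3:; next v becomes 101; next at j=0:; next v becomes 109; next at j=1:; next v becomes 117; next at j=2:; next v becomes 125; next at i=4:; next v becomes 162; next at j=0:; next v becomes 170; next at j=1:; next v becomes 178; next at j=2:; next v becomes 186; next at i=5:; next v becomes 222; next at j=0:; next v becomes 230; next at j=1:; next v becomes 238; next at j=2:; next v becomes 246; next final value 72; calc_v2: r becomes 4; next ((r - r) == (y + x)) evaluates to true; next r becomes -36; next t becomes 1; next at i=3:; next t becomes 12; next at i=4:; next t becomes 12; next at i=5:; next t becomes 12; next at i=6:; next t becomes 12; next at i=7:; next t becomes 12; next v becomes 0; next at i=2:; next v becomes 39; next at j=0:; next v becomes 47; next at j=1:; next v becomes 55; next at j=2:; next v becomes 63; next at i=3:; next v becomes 101; next at j=0:; next v becomes 109; next at j=1:; next v becomes 117; next at j=2:; next v becomes 125; next at i=4:; next v becomes 162; next at j=0:; next v becomes 170; next at j=1:; next v becomes 178; next at j=2:; next v becomes 186; next at i=5:; next v becomes 222; next at j=0:; next v becomes 230; next at j=1:; next v becomes 238; next at j=2:; next v becomes 246; next final value 72; agreement on 72.
Sweeping the whole domain (28 inputs) finds no disagreement.
verdict: equivalent


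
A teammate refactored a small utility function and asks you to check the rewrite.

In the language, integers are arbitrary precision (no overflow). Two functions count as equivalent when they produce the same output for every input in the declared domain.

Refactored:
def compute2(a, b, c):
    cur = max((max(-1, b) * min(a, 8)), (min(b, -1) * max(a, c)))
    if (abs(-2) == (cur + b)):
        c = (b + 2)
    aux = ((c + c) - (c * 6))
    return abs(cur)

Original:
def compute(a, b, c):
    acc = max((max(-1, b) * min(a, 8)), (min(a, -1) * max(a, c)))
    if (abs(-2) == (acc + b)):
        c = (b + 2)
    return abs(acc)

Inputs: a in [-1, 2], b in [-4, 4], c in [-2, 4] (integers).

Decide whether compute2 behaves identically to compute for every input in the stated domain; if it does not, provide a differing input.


Try a=-1, b=-4, c=-2.
compute: acc = 1; (abs(-2) == (acc + b)) -> false; return 1
compute2: cur = 4; (abs(-2) == (cur + b)) -> false; aux = 8; return 4
1 against 4: the behavior changed.
verdict: not equivalent; witness: a=-1, b=-4, c=-2


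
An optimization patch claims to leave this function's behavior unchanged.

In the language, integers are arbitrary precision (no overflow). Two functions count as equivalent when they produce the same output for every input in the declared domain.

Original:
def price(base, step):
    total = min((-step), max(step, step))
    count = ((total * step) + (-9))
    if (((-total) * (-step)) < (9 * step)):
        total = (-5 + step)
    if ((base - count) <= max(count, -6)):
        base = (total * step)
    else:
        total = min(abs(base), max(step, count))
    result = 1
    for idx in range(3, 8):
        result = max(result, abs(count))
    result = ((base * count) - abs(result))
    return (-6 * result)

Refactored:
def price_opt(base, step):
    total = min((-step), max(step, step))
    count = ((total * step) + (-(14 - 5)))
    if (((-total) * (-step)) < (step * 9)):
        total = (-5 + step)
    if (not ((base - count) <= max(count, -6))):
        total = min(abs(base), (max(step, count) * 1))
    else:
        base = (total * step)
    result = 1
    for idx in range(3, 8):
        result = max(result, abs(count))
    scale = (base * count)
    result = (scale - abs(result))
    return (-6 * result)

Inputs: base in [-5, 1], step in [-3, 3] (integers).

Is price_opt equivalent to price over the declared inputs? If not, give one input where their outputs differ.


Reading the diff, among the changes: constant usage differs, statement counts differ, boolean connective usage differs, local variable names differ, arithmetic usage differs.
Spot check at base=-1, step=-3 — price: total = -3; count = 0; (((-total) * (-step)) < (9 * step)) -> false; ((base - count) <= max(count, -6)) -> true; base = 9; result = 1; [idx=3]; result = 1; [idx=4]; result = 1; [idx=5]; result = 1; [idx=6]; result = 1; [idx=7]; result = 1; result = -1; return 6. price_opt: total = -3; count = 0; (((-total) * (-step)) < (step * 9)) -> false; (not ((base - count) <= max(count, -6))) -> false; base = 9; result = 1; [idx=3]; result = 1; [idx=4]; result = 1; [idx=5]; result = 1; [idx=6]; result = 1; [idx=7]; result = 1; scale = 0; result = -1; return 6. Both give 6.
Across all 49 domain points the two functions coincide.
verdict: equivalent


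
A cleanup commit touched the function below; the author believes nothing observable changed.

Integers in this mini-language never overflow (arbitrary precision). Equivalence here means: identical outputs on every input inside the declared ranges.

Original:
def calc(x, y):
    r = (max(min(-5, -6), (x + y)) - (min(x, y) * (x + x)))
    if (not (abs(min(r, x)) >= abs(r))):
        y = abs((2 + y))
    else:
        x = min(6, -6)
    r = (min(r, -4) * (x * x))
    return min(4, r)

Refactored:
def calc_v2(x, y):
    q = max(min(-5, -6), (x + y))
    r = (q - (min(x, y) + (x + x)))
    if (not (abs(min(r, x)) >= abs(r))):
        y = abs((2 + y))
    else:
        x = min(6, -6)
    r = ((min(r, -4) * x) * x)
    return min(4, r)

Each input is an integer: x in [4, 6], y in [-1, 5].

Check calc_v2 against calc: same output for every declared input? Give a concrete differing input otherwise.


Run the pair on x=4, y=-1.
calc: r := 11 | (not (abs(min(r, x)) >= abs(r))): true | y := 1 | r := -64 | result -64
calc_v2: q := 3 | r := -4 | (not (abs(min(r, x)) >= abs(r))): false | x := -6 | r := -144 | result -144
-64 != -144, so the rewrite changes behavior.
verdict: not equivalent; witness: x=4, y=-1


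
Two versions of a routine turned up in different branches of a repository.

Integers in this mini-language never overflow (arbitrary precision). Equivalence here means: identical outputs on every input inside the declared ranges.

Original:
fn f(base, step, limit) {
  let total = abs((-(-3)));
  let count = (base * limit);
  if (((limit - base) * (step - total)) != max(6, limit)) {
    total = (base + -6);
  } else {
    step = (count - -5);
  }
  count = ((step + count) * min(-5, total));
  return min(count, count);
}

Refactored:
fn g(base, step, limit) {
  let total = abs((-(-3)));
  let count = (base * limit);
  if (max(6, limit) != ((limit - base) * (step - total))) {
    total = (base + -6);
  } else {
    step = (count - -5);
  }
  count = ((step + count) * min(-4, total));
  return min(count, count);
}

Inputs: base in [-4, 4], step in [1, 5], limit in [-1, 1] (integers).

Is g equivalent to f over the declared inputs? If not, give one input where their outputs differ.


Run the pair on base=-4, step=5, limit=-1.
f: total := 3 | count := 4 | (((limit - base) * (step - total)) != max(6, limit)): false | step := 9 | count := -65 | result -65
g: total := 3 | count := 4 | (max(6, limit) != ((limit - base) * (step - total))): false | step := 9 | count := -52 | result -52
-65 vs -52 — the two versions disagree here.
verdict: not equivalent; witness: base=-4, step=5, limit=-1


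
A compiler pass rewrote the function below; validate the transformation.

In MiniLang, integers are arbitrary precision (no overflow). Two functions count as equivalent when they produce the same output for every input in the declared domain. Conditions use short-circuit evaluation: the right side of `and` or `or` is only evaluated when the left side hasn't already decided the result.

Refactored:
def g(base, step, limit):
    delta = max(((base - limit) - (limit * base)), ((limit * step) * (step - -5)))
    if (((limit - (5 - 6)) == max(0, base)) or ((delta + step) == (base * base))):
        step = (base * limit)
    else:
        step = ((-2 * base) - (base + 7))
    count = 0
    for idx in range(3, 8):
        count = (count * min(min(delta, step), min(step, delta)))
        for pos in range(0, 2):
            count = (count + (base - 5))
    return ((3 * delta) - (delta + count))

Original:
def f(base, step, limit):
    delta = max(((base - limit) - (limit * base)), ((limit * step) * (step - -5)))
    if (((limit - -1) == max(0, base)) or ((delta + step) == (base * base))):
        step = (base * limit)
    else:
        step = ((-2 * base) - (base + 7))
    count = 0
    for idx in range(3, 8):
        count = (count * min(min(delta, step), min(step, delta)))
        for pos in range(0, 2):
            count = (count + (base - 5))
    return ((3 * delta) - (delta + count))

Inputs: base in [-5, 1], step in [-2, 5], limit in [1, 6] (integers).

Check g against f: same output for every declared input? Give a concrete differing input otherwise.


Differences: constant usage differs; arithmetic usage differs — yet all 336 inputs agree.
verdict: equivalent


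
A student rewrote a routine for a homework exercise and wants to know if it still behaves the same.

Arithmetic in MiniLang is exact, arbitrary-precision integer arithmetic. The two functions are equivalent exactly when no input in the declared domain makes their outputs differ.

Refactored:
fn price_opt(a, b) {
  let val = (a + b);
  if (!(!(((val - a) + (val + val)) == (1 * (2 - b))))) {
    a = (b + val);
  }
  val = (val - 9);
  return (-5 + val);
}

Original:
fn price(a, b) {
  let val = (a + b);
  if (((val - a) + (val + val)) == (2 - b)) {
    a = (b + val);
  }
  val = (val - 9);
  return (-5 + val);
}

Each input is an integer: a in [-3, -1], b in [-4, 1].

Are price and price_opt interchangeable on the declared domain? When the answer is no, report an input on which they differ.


Differences: boolean connective usage differs; constant usage differs; arithmetic usage differs — yet all 18 inputs agree.
verdict: equivalent


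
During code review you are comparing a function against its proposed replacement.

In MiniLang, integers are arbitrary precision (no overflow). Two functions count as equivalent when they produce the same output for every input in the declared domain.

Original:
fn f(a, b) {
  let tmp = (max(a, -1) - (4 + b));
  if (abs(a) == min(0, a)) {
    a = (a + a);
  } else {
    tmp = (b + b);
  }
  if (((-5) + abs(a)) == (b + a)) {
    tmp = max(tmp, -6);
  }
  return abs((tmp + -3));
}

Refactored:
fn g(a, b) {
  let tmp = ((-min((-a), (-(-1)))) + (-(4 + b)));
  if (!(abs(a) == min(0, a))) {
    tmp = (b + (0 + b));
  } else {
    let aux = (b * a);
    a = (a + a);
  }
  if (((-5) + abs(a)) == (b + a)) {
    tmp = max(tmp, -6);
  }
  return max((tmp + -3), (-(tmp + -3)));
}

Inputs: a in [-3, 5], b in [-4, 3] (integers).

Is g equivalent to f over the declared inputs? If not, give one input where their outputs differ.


Equivalent — the differences include statement counts differ; also arithmetic usage differs; also local variable names differ; also min/max/abs usage differs; also constant usage differs; also boolean connective usage differs, yet no declared input distinguishes the two.
One worked example (a=5, b=-3) — f: tmp = 4; (abs(a) == min(0, a)) -> false; tmp = -6; (((-5) + abs(a)) == (b + a)) -> false; return 9; g: tmp = 4; (!(abs(a) == min(0, a))) -> true; tmp = -6; (((-5) + abs(a)) == (b + a)) -> false; return 9; agreement on 9.
Every one of the 72 inputs gives matching results.
verdict: equivalent


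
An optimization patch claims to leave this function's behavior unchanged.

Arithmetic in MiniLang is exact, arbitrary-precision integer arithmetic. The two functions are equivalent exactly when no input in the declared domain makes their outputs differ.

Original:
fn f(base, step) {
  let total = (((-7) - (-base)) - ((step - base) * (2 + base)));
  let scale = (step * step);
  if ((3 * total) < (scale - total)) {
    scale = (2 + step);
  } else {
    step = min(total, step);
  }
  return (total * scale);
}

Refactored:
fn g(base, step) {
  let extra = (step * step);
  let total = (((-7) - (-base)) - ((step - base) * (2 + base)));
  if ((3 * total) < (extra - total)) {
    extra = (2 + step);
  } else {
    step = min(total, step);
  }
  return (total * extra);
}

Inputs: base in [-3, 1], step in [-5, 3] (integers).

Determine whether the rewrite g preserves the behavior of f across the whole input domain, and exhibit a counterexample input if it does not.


Reading the diff, among the changes: local variable names differ.
One worked example (base=0, step=-1) — f: total becomes -5; next scale becomes 1; next ((3 * total) < (scale - total)) evaluates to true; next scale becomes 1; next final value -5; g: extra becomes 1; next total becomes -5; next ((3 * total) < (extra - total)) evaluates to true; next extra becomes 1; next final value -5; agreement on -5.
Checked all 45 inputs in the declared domain: the outputs agree on every one.
verdict: equivalent


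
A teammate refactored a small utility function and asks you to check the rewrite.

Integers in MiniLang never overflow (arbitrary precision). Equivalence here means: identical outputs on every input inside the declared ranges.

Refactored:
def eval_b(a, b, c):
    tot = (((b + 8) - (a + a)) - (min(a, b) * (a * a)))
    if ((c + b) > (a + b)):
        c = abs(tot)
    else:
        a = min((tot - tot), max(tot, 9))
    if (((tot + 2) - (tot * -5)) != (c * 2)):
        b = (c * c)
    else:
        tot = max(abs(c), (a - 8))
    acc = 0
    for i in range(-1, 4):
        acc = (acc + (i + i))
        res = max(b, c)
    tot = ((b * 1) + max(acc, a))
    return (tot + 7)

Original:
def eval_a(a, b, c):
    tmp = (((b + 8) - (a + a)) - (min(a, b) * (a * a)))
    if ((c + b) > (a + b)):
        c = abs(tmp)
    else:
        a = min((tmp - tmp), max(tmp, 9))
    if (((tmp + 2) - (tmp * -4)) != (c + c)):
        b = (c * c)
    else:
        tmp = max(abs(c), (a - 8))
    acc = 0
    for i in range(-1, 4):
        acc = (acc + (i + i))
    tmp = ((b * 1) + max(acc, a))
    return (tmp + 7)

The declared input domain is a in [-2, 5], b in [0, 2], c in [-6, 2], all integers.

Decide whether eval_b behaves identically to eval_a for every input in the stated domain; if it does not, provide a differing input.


There is a counterexample at a=2, b=2, c=-5: 42 on one side, 19 on the other.
eval_a: tmp=-2, then ((c + b) > (a + b)) is false, then a=0, then (((tmp + 2) - (tmp * -4)) != (c + c)) is true, then b=25, then acc=0, then (i=-1), then acc=-2, then (i=0), then acc=-2, then (i=1), then acc=0, then (i=2), then acc=4, then (i=3), then acc=10, then tmp=35, then returns 42
eval_b: tot=-2, then ((c + b) > (a + b)) is false, then a=0, then (((tot + 2) - (tot * -5)) != (c * 2)) is false, then tot=5, then acc=0, then (i=-1), then acc=-2, then res=2, then (i=0), then acc=-2, then res=2, then (i=1), then acc=0, then res=2, then (i=2), then acc=4, then res=2, then (i=3), then acc=10, then res=2, then tot=12, then returns 19
verdict: not equivalent; witness: a=2, b=2, c=-5


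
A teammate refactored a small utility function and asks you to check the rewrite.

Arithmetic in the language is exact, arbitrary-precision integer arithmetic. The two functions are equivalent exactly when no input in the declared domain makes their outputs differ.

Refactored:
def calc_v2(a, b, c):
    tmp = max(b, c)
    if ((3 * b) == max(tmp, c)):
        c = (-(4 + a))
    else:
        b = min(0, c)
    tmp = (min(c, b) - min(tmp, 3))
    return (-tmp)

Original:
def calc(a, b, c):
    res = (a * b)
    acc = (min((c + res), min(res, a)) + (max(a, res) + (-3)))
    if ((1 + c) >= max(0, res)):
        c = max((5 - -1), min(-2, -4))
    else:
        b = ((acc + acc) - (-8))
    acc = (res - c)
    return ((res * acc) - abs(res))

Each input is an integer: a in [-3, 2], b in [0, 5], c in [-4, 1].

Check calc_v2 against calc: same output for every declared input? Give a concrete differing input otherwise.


These are not equivalent — on a=-3, b=0, c=-4 the outputs split (0 vs 1).
calc: res = 0; acc = -7; ((1 + c) >= max(0, res)) -> false; b = -6; acc = 4; return 0
calc_v2: tmp = 0; ((3 * b) == max(tmp, c)) -> true; c = -1; tmp = -1; return 1
verdict: not equivalent; witness: a=-3, b=0, c=-4


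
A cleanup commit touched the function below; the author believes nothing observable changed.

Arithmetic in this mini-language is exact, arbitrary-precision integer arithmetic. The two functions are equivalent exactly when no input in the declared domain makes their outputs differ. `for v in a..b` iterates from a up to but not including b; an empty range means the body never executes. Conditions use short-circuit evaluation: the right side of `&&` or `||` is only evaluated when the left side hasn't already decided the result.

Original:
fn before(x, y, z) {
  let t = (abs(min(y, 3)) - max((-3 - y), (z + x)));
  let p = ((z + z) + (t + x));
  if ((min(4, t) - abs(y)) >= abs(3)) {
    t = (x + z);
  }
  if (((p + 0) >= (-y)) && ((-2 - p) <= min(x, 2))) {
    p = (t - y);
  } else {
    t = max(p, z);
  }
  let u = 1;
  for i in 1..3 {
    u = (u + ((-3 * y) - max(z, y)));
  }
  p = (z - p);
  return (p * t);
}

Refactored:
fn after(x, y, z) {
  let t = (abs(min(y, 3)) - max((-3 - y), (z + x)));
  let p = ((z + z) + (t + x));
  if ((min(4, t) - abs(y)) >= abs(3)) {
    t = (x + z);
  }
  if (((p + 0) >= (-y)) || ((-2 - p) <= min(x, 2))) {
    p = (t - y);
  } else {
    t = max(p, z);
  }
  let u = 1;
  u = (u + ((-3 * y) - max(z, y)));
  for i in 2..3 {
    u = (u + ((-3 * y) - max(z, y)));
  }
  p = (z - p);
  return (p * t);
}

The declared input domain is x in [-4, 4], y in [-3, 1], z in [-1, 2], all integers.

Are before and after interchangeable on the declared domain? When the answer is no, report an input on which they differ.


x=-4, y=-1, z=1 yields 0 from before but -9 from after.
verdict: not equivalent; witness: x=-4, y=-1, z=1


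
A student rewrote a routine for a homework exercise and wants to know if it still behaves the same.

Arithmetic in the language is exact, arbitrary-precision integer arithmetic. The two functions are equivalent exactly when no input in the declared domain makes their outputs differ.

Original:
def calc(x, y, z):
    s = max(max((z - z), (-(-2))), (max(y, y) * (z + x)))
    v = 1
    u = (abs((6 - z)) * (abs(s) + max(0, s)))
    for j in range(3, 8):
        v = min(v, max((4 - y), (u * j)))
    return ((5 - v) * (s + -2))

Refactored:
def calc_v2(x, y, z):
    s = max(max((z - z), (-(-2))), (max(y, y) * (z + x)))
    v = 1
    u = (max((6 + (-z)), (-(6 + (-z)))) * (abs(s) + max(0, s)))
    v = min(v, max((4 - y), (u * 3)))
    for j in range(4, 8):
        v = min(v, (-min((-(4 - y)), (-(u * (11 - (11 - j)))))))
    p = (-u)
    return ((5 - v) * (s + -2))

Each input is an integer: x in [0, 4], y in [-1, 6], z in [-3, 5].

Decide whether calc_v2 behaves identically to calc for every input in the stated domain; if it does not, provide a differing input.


Comparing the listings, the differences include: min/max/abs usage differs; also arithmetic usage differs; also statement counts differ; also loop structure differs; also local variable names differ; also constant usage differs.
Tracing x=2, y=-1, z=5: calc: s becomes 2; next v becomes 1; next u becomes 4; next at j=3:; next v becomes 1; next at j=4:; next v becomes 1; next at j=5:; next v becomes 1; next at j=6:; next v becomes 1; next at j=7:; next v becomes 1; next final value 0 | calc_v2: s becomes 2; next v becomes 1; next u becomes 4; next v becomes 1; next at j=4:; next v becomes 1; next at j=5:; next v becomes 1; next at j=6:; next v becomes 1; next at j=7:; next v becomes 1; next p becomes -4; next final value 0 — matching result 0.
Across all 360 domain points the two functions coincide.
verdict: equivalent


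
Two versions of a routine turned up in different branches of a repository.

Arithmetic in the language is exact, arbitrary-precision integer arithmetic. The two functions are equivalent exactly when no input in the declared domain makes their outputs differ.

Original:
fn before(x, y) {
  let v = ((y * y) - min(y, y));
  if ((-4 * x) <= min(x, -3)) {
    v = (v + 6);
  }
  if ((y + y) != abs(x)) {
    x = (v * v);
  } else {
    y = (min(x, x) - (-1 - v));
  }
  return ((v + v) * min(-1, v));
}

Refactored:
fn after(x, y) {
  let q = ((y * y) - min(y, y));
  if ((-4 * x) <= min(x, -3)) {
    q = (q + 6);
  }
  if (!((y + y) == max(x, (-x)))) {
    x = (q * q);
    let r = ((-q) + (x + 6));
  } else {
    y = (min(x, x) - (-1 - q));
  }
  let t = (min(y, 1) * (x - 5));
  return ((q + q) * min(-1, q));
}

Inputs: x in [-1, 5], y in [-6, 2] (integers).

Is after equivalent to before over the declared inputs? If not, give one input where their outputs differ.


Equivalent — the differences include arithmetic usage differs; also boolean connective usage differs; also local variable names differ; also constant usage differs; also comparison usage differs; also min/max/abs usage differs; also statement counts differ, yet no declared input distinguishes the two.
Spot check at x=4, y=-5 — before: v=30, then ((-4 * x) <= min(x, -3)) is true, then v=36, then ((y + y) != abs(x)) is true, then x=1296, then returns -72. after: q=30, then ((-4 * x) <= min(x, -3)) is true, then q=36, then (!((y + y) == max(x, (-x)))) is true, then x=1296, then r=1266, then t=-6455, then returns -72. Both give -72.
An exhaustive pass over the 63 declared inputs shows identical outputs.
verdict: equivalent


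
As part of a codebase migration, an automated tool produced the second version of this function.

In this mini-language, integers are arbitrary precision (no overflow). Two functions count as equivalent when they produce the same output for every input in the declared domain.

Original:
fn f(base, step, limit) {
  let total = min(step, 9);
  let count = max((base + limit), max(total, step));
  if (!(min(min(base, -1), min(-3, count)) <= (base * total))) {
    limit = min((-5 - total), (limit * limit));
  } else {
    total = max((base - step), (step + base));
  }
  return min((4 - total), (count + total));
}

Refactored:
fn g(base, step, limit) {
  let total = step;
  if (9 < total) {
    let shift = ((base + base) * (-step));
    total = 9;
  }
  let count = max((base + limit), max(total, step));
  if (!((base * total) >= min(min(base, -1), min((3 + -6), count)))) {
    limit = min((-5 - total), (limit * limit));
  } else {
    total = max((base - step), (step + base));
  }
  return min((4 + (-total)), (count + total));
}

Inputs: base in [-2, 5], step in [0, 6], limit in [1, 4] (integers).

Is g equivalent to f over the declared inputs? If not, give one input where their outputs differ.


Changes here: comparison usage differs; branching structure differs; min/max/abs usage differs; arithmetic usage differs; constant usage differs; statement counts differ; local variable names differ; the full 224-point sweep finds no disagreement.
verdict: equivalent


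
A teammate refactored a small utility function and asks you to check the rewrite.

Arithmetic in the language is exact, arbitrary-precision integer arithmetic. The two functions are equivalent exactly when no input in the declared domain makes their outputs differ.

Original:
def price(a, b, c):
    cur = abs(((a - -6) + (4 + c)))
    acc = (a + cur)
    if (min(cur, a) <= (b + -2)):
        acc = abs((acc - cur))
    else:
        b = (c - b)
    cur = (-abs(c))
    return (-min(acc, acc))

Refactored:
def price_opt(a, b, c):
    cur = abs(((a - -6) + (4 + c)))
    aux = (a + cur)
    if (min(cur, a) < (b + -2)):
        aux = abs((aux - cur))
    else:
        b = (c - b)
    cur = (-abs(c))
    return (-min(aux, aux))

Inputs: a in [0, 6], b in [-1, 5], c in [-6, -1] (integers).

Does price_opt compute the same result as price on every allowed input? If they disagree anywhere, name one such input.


Try a=0, b=2, c=-6.
price: cur := 4 | acc := 4 | (min(cur, a) <= (b + -2)): true | acc := 0 | cur := -6 | result 0
price_opt: cur := 4 | aux := 4 | (min(cur, a) < (b + -2)): false | b := -8 | cur := -6 | result -4
0 and -4 differ, so these are not the same function on this domain.
verdict: not equivalent; witness: a=0, b=2, c=-6


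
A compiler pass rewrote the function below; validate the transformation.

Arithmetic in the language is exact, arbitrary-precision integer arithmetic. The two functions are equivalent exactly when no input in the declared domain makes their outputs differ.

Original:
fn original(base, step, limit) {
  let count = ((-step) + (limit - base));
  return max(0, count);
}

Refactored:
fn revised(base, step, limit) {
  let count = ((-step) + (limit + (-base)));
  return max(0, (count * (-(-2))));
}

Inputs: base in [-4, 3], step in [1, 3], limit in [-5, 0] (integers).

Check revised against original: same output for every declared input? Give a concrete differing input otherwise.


Try base=-4, step=1, limit=-2.
original: count=1, then returns 1
revised: count=1, then returns 2
1 != 2, so the rewrite changes behavior.
verdict: not equivalent; witness: base=-4, step=1, limit=-2


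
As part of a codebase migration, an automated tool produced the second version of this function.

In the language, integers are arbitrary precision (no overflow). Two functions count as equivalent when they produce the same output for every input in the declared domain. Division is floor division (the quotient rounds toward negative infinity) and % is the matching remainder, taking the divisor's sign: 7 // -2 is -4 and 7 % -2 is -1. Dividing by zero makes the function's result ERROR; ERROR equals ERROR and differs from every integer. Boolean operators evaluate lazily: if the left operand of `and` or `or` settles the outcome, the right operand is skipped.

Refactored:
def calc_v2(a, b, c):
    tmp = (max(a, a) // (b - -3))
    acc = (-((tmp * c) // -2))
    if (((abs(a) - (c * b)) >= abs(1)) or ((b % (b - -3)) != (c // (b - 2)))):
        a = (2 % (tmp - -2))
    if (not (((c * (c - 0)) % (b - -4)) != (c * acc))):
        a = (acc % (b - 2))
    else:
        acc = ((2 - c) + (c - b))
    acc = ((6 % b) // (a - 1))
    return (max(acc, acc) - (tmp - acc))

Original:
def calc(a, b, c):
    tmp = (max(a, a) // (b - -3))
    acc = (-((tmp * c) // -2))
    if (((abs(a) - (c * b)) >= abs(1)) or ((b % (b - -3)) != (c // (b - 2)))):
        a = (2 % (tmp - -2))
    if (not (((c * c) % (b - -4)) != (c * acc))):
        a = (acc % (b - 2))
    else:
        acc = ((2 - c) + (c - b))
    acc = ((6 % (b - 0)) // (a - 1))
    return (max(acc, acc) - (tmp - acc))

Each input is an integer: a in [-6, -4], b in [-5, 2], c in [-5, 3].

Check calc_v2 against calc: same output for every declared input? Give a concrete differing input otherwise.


Changes here: same computation, different form; the full 216-point sweep finds no disagreement.
verdict: equivalent


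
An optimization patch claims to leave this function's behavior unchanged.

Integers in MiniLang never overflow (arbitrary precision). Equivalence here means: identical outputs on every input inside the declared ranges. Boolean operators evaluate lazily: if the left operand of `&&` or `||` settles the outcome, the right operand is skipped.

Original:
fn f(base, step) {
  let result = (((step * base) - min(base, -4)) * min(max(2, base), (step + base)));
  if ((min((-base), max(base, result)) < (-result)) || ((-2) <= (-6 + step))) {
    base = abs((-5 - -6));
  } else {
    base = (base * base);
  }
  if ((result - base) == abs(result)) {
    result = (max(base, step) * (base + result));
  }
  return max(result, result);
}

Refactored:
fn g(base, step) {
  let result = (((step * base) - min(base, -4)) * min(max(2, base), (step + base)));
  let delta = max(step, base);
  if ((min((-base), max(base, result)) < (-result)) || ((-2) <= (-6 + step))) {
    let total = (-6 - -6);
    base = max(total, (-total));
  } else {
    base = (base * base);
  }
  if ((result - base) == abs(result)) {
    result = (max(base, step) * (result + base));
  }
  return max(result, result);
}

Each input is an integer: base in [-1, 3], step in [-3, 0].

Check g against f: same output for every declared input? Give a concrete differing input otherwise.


There is a counterexample at base=3, step=-1: 2 on one side, 0 on the other.
f: result becomes 2; next ((min((-base), max(base, result)) < (-result)) || ((-2) <= (-6 + step))) evaluates to true; next base becomes 1; next ((result - base) == abs(result)) evaluates to false; next final value 2
g: result becomes 2; next delta becomes 3; next ((min((-base), max(base, result)) < (-result)) || ((-2) <= (-6 + step))) evaluates to true; next total becomes 0; next base becomes 0; next ((result - base) == abs(result)) evaluates to true; next result becomes 0; next final value 0
verdict: not equivalent; witness: base=3, step=-1


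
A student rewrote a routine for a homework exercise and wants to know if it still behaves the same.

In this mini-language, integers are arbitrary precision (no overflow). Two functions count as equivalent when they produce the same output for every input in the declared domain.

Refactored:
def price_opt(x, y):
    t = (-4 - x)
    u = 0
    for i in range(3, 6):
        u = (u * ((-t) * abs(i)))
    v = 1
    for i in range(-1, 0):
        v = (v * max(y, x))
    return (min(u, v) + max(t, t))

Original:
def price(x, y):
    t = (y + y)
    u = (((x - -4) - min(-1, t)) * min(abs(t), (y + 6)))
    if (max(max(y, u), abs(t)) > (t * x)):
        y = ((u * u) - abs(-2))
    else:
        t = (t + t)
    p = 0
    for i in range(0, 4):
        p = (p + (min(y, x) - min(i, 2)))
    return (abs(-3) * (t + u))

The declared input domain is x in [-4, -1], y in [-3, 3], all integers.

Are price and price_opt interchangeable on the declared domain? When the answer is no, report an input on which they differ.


These are not equivalent — on x=-4, y=-3 the outputs split (18 vs -3).
price: t=-6, then u=18, then (max(max(y, u), abs(t)) > (t * x)) is false, then t=-12, then p=0, then (i=0), then p=-4, then (i=1), then p=-9, then (i=2), then p=-15, then (i=3), then p=-21, then returns 18
price_opt: t=0, then u=0, then (i=3), then u=0, then (i=4), then u=0, then (i=5), then u=0, then v=1, then (i=-1), then v=-3, then returns -3
verdict: not equivalent; witness: x=-4, y=-3


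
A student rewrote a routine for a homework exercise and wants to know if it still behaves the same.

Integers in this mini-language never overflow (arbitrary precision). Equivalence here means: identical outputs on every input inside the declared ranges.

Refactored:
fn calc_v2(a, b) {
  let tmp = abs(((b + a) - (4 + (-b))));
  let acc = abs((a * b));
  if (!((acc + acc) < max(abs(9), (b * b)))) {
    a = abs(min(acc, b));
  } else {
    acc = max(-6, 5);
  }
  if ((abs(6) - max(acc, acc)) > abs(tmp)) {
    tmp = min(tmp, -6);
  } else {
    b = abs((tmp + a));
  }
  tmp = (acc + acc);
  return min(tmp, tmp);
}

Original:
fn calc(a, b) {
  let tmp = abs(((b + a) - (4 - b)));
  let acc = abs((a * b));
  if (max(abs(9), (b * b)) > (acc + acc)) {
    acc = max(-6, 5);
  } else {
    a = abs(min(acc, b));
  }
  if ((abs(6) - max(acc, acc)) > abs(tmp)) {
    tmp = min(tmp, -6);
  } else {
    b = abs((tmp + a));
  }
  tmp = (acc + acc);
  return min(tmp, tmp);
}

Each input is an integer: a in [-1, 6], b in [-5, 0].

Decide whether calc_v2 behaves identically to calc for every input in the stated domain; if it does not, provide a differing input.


Side by side, the visible changes include: boolean connective usage differs, and arithmetic usage differs, and comparison usage differs.
Spot check at a=5, b=-5 — calc: tmp := 9 | acc := 25 | (max(abs(9), (b * b)) > (acc + acc)): false | a := 5 | ((abs(6) - max(acc, acc)) > abs(tmp)): false | b := 14 | tmp := 50 | result 50. calc_v2: tmp := 9 | acc := 25 | (!((acc + acc) < max(abs(9), (b * b)))): true | a := 5 | ((abs(6) - max(acc, acc)) > abs(tmp)): false | b := 14 | tmp := 50 | result 50. Both give 50.
Checked all 48 inputs in the declared domain: the outputs agree on every one.
verdict: equivalent


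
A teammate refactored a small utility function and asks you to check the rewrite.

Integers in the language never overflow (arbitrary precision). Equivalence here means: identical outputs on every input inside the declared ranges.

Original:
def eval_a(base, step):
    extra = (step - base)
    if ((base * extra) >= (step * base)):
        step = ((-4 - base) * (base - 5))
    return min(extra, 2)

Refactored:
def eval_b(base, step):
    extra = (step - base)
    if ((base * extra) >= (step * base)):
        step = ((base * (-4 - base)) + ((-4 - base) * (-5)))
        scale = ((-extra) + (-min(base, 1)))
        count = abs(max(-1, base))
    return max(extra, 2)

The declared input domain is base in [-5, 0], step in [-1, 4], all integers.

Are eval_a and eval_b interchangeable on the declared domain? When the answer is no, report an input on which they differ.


Take base=-5, step=-1.
eval_a: extra=4, then ((base * extra) >= (step * base)) is false, then returns 2
eval_b: extra=4, then ((base * extra) >= (step * base)) is false, then returns 4
2 against 4: the behavior changed.
verdict: not equivalent; witness: base=-5, step=-1


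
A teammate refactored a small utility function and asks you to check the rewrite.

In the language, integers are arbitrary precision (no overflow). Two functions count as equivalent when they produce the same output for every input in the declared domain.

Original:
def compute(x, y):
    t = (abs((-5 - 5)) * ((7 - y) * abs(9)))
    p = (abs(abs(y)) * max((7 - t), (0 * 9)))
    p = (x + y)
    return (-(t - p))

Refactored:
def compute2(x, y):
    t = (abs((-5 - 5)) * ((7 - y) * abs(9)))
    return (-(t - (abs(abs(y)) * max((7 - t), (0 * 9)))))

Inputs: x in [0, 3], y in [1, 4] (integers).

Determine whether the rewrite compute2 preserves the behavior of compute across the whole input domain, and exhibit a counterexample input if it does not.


The rewrite breaks on x=0, y=1, where the results are -539 and -540.
compute: t := 540 | p := 0 | p := 1 | result -539
compute2: t := 540 | result -540
verdict: not equivalent; witness: x=0, y=1


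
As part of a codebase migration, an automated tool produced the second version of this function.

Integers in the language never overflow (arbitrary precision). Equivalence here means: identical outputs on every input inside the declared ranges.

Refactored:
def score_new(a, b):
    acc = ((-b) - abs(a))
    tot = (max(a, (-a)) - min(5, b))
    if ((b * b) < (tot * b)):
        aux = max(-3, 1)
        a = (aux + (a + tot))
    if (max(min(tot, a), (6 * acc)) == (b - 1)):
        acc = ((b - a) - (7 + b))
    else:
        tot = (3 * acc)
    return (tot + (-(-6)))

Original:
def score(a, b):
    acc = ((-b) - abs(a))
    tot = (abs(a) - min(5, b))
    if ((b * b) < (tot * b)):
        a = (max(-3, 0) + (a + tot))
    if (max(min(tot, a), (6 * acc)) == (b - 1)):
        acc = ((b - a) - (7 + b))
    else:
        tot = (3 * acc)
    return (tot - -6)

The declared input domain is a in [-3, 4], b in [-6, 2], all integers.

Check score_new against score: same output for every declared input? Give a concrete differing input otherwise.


The rewrite breaks on a=-3, b=1, where the results are -6 and 8.
score: acc = -4; tot = 2; ((b * b) < (tot * b)) -> true; a = -1; (max(min(tot, a), (6 * acc)) == (b - 1)) -> false; tot = -12; return -6
score_new: acc = -4; tot = 2; ((b * b) < (tot * b)) -> true; aux = 1; a = 0; (max(min(tot, a), (6 * acc)) == (b - 1)) -> true; acc = -7; return 8
verdict: not equivalent; witness: a=-3, b=1


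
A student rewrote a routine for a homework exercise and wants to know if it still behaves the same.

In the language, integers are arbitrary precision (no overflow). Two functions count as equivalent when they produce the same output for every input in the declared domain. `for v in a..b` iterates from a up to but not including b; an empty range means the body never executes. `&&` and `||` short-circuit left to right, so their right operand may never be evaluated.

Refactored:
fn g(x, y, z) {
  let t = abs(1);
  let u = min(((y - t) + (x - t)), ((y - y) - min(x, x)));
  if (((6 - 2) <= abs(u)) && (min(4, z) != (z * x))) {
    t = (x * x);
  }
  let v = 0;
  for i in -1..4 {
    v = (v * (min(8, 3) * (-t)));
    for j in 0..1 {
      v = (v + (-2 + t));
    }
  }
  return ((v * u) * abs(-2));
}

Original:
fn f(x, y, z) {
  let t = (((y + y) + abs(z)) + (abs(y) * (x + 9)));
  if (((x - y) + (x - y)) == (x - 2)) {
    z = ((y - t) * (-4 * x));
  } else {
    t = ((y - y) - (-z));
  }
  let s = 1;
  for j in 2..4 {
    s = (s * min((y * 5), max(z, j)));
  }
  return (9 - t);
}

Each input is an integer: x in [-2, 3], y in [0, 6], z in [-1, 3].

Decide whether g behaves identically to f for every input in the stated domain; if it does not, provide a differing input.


Run the pair on x=-2, y=0, z=-1.
f: t=1, then (((x - y) + (x - y)) == (x - 2)) is true, then z=-8, then s=1, then (j=2), then s=0, then (j=3), then s=0, then returns 8
g: t=1, then u=-4, then (((6 - 2) <= abs(u)) && (min(4, z) != (z * x))) is true, then t=4, then v=0, then (i=-1), then v=0, then (j=0), then v=2, then (i=0), then v=-24, then (j=0), then v=-22, then (i=1), then v=264, then (j=0), then v=266, then (i=2), then v=-3192, then (j=0), then v=-3190, then (i=3), then v=38280, then (j=0), then v=38282, then returns -306256
8 against -306256: the behavior changed.
verdict: not equivalent; witness: x=-2, y=0, z=-1


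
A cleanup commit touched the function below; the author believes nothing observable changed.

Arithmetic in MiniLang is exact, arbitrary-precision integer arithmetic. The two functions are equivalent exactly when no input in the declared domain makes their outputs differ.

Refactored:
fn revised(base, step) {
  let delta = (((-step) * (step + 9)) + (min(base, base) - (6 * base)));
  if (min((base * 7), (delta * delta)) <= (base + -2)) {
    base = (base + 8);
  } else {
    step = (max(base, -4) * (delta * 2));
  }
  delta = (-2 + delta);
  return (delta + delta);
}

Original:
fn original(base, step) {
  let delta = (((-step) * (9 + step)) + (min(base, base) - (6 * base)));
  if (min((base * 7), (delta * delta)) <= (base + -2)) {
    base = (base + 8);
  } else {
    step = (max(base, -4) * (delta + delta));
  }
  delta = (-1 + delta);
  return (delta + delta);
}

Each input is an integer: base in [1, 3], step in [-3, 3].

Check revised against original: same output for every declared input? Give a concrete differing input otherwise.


There is a counterexample at base=1, step=-3: 24 on one side, 22 on the other.
original: delta=13, then (min((base * 7), (delta * delta)) <= (base + -2)) is false, then step=26, then delta=12, then returns 24
revised: delta=13, then (min((base * 7), (delta * delta)) <= (base + -2)) is false, then step=26, then delta=11, then returns 22
verdict: not equivalent; witness: base=1, step=-3
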